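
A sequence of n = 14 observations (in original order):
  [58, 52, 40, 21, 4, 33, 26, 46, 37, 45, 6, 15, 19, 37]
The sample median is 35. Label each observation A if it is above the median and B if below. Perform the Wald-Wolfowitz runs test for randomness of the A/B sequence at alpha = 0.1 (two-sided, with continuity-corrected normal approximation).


Step 1: Compute median = 35; label A = above, B = below.
Labels in order: AAABBBBAAABBBA  (n_A = 7, n_B = 7)
Step 2: Count runs R = 5.
Step 3: Under H0 (random ordering), E[R] = 2*n_A*n_B/(n_A+n_B) + 1 = 2*7*7/14 + 1 = 8.0000.
        Var[R] = 2*n_A*n_B*(2*n_A*n_B - n_A - n_B) / ((n_A+n_B)^2 * (n_A+n_B-1)) = 8232/2548 = 3.2308.
        SD[R] = 1.7974.
Step 4: Continuity-corrected z = (R + 0.5 - E[R]) / SD[R] = (5 + 0.5 - 8.0000) / 1.7974 = -1.3909.
Step 5: Two-sided p-value via normal approximation = 2*(1 - Phi(|z|)) = 0.164264.
Step 6: alpha = 0.1. fail to reject H0.

R = 5, z = -1.3909, p = 0.164264, fail to reject H0.


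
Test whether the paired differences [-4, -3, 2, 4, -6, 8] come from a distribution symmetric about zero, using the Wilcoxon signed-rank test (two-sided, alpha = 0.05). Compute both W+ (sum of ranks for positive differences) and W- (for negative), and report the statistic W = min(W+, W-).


Step 1: Drop any zero differences (none here) and take |d_i|.
|d| = [4, 3, 2, 4, 6, 8]
Step 2: Midrank |d_i| (ties get averaged ranks).
ranks: |4|->3.5, |3|->2, |2|->1, |4|->3.5, |6|->5, |8|->6
Step 3: Attach original signs; sum ranks with positive sign and with negative sign.
W+ = 1 + 3.5 + 6 = 10.5
W- = 3.5 + 2 + 5 = 10.5
(Check: W+ + W- = 21 should equal n(n+1)/2 = 21.)
Step 4: Test statistic W = min(W+, W-) = 10.5.
Step 5: Ties in |d|, so use the tie-corrected normal approximation.
        E[W] = n(n+1)/4 = 6*7/4 = 10.5.
        Tie groups: |d|=4 (t=2); sum(t^3 - t) = 6.
        Var[W] = n(n+1)(2n+1)/24 - sum(t^3-t)/48 = 546/24 - 6/48 = 22.625.
        z = (W - E[W]) / sqrt(Var[W]) = (10.5 - 10.5) / 4.7566 = 0.0000.
        Two-sided p = 2*Phi(z) = 1.000000.
Step 6: alpha = 0.05. fail to reject H0.

W+ = 10.5, W- = 10.5, W = min = 10.5, p = 1.000000, fail to reject H0.


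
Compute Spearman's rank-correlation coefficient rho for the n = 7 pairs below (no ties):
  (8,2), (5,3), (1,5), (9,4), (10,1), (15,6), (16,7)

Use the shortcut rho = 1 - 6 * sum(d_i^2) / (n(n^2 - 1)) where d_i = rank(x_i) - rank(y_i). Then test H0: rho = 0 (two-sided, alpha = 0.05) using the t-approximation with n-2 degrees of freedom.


Step 1: Rank x and y separately (midranks; no ties here).
rank(x): 8->3, 5->2, 1->1, 9->4, 10->5, 15->6, 16->7
rank(y): 2->2, 3->3, 5->5, 4->4, 1->1, 6->6, 7->7
Step 2: d_i = R_x(i) - R_y(i); compute d_i^2.
  (3-2)^2=1, (2-3)^2=1, (1-5)^2=16, (4-4)^2=0, (5-1)^2=16, (6-6)^2=0, (7-7)^2=0
sum(d^2) = 34.
Step 3: rho = 1 - 6*34 / (7*(7^2 - 1)) = 1 - 204/336 = 0.392857.
Step 4: Under H0, t = rho * sqrt((n-2)/(1-rho^2)) = 0.9553 ~ t(5).
Step 5: Two-sided p-value from the t-distribution with 5 df = 0.383317.
Step 6: alpha = 0.05. fail to reject H0.

rho = 0.3929, p = 0.383317, fail to reject H0 at alpha = 0.05.


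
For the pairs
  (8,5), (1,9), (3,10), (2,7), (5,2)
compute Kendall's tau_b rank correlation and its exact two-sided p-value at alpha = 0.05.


Step 1: Enumerate the 10 unordered pairs (i,j) with i<j and classify each by sign(x_j-x_i) * sign(y_j-y_i).
  (1,2):dx=-7,dy=+4->D; (1,3):dx=-5,dy=+5->D; (1,4):dx=-6,dy=+2->D; (1,5):dx=-3,dy=-3->C
  (2,3):dx=+2,dy=+1->C; (2,4):dx=+1,dy=-2->D; (2,5):dx=+4,dy=-7->D; (3,4):dx=-1,dy=-3->C
  (3,5):dx=+2,dy=-8->D; (4,5):dx=+3,dy=-5->D
Step 2: C = 3, D = 7, total pairs = 10.
Step 3: tau = (C - D)/(n(n-1)/2) = (3 - 7)/10 = -0.400000.
Step 4: Exact two-sided p-value (enumerate n! = 120 permutations of y under H0): p = 0.483333.
Step 5: alpha = 0.05. fail to reject H0.

tau_b = -0.4000 (C=3, D=7), p = 0.483333, fail to reject H0.


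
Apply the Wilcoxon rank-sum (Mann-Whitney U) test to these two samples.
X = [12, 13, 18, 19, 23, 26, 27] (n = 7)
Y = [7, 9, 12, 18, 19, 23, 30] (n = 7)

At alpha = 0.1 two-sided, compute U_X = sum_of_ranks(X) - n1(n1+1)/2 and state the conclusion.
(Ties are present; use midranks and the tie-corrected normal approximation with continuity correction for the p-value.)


Step 1: Combine and sort all 14 observations; assign midranks.
sorted (value, group): (7,Y), (9,Y), (12,X), (12,Y), (13,X), (18,X), (18,Y), (19,X), (19,Y), (23,X), (23,Y), (26,X), (27,X), (30,Y)
ranks: 7->1, 9->2, 12->3.5, 12->3.5, 13->5, 18->6.5, 18->6.5, 19->8.5, 19->8.5, 23->10.5, 23->10.5, 26->12, 27->13, 30->14
Step 2: Rank sum for X: R1 = 3.5 + 5 + 6.5 + 8.5 + 10.5 + 12 + 13 = 59.
Step 3: U_X = R1 - n1(n1+1)/2 = 59 - 7*8/2 = 59 - 28 = 31.
       U_Y = n1*n2 - U_X = 49 - 31 = 18.
Step 4: Ties are present, so use the tie-corrected normal approximation (with continuity correction) for the p-value.
Step 5: p-value = 0.441274; compare to alpha = 0.1. fail to reject H0.

U_X = 31, p = 0.441274, fail to reject H0 at alpha = 0.1.


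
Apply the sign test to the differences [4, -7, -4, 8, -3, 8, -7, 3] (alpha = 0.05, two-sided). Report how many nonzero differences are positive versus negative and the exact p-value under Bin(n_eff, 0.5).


Step 1: Discard zero differences. Original n = 8; n_eff = number of nonzero differences = 8.
Nonzero differences (with sign): +4, -7, -4, +8, -3, +8, -7, +3
Step 2: Count signs: positive = 4, negative = 4.
Step 3: Under H0: P(positive) = 0.5, so the number of positives S ~ Bin(8, 0.5).
Step 4: Two-sided exact p-value = sum of Bin(8,0.5) probabilities at or below the observed probability = 1.000000.
Step 5: alpha = 0.05. fail to reject H0.

n_eff = 8, pos = 4, neg = 4, p = 1.000000, fail to reject H0.


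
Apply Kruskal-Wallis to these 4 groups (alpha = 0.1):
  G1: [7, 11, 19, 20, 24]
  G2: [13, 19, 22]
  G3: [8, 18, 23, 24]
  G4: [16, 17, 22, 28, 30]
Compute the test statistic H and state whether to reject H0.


Step 1: Combine all N = 17 observations and assign midranks.
sorted (value, group, rank): (7,G1,1), (8,G3,2), (11,G1,3), (13,G2,4), (16,G4,5), (17,G4,6), (18,G3,7), (19,G1,8.5), (19,G2,8.5), (20,G1,10), (22,G2,11.5), (22,G4,11.5), (23,G3,13), (24,G1,14.5), (24,G3,14.5), (28,G4,16), (30,G4,17)
Step 2: Sum ranks within each group.
R_1 = 37 (n_1 = 5)
R_2 = 24 (n_2 = 3)
R_3 = 36.5 (n_3 = 4)
R_4 = 55.5 (n_4 = 5)
Step 3: H = 12/(N(N+1)) * sum(R_i^2/n_i) - 3(N+1)
     = 12/(17*18) * (37^2/5 + 24^2/3 + 36.5^2/4 + 55.5^2/5) - 3*18
     = 0.039216 * 1414.91 - 54
     = 1.486765.
Step 4: Ties present; correction factor C = 1 - 18/(17^3 - 17) = 0.996324. Corrected H = 1.486765 / 0.996324 = 1.492251.
Step 5: Under H0, H ~ chi^2(3); p-value = 0.684060.
Step 6: alpha = 0.1. fail to reject H0.

H = 1.4923, df = 3, p = 0.684060, fail to reject H0.


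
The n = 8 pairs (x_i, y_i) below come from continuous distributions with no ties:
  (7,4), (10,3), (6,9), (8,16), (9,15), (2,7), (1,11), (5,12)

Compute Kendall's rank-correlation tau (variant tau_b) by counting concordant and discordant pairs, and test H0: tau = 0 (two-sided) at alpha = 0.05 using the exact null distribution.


Step 1: Enumerate the 28 unordered pairs (i,j) with i<j and classify each by sign(x_j-x_i) * sign(y_j-y_i).
  (1,2):dx=+3,dy=-1->D; (1,3):dx=-1,dy=+5->D; (1,4):dx=+1,dy=+12->C; (1,5):dx=+2,dy=+11->C
  (1,6):dx=-5,dy=+3->D; (1,7):dx=-6,dy=+7->D; (1,8):dx=-2,dy=+8->D; (2,3):dx=-4,dy=+6->D
  (2,4):dx=-2,dy=+13->D; (2,5):dx=-1,dy=+12->D; (2,6):dx=-8,dy=+4->D; (2,7):dx=-9,dy=+8->D
  (2,8):dx=-5,dy=+9->D; (3,4):dx=+2,dy=+7->C; (3,5):dx=+3,dy=+6->C; (3,6):dx=-4,dy=-2->C
  (3,7):dx=-5,dy=+2->D; (3,8):dx=-1,dy=+3->D; (4,5):dx=+1,dy=-1->D; (4,6):dx=-6,dy=-9->C
  (4,7):dx=-7,dy=-5->C; (4,8):dx=-3,dy=-4->C; (5,6):dx=-7,dy=-8->C; (5,7):dx=-8,dy=-4->C
  (5,8):dx=-4,dy=-3->C; (6,7):dx=-1,dy=+4->D; (6,8):dx=+3,dy=+5->C; (7,8):dx=+4,dy=+1->C
Step 2: C = 13, D = 15, total pairs = 28.
Step 3: tau = (C - D)/(n(n-1)/2) = (13 - 15)/28 = -0.071429.
Step 4: Exact two-sided p-value (enumerate n! = 40320 permutations of y under H0): p = 0.904861.
Step 5: alpha = 0.05. fail to reject H0.

tau_b = -0.0714 (C=13, D=15), p = 0.904861, fail to reject H0.


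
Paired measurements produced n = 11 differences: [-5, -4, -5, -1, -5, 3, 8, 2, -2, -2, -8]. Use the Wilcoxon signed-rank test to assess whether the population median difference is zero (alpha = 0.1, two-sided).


Step 1: Drop any zero differences (none here) and take |d_i|.
|d| = [5, 4, 5, 1, 5, 3, 8, 2, 2, 2, 8]
Step 2: Midrank |d_i| (ties get averaged ranks).
ranks: |5|->8, |4|->6, |5|->8, |1|->1, |5|->8, |3|->5, |8|->10.5, |2|->3, |2|->3, |2|->3, |8|->10.5
Step 3: Attach original signs; sum ranks with positive sign and with negative sign.
W+ = 5 + 10.5 + 3 = 18.5
W- = 8 + 6 + 8 + 1 + 8 + 3 + 3 + 10.5 = 47.5
(Check: W+ + W- = 66 should equal n(n+1)/2 = 66.)
Step 4: Test statistic W = min(W+, W-) = 18.5.
Step 5: Ties in |d|, so use the tie-corrected normal approximation.
        E[W] = n(n+1)/4 = 11*12/4 = 33.
        Tie groups: |d|=2 (t=3), |d|=5 (t=3), |d|=8 (t=2); sum(t^3 - t) = 54.
        Var[W] = n(n+1)(2n+1)/24 - sum(t^3-t)/48 = 3036/24 - 54/48 = 125.375.
        z = (W - E[W]) / sqrt(Var[W]) = (18.5 - 33) / 11.1971 = -1.2950.
        Two-sided p = 2*Phi(z) = 0.195328.
Step 6: alpha = 0.1. fail to reject H0.

W+ = 18.5, W- = 47.5, W = min = 18.5, p = 0.195328, fail to reject H0.


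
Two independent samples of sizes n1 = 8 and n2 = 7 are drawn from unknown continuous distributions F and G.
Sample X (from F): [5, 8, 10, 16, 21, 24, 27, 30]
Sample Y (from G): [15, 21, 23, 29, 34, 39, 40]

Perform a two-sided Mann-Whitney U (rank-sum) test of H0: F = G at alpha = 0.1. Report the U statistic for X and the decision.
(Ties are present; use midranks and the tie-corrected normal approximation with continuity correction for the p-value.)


Step 1: Combine and sort all 15 observations; assign midranks.
sorted (value, group): (5,X), (8,X), (10,X), (15,Y), (16,X), (21,X), (21,Y), (23,Y), (24,X), (27,X), (29,Y), (30,X), (34,Y), (39,Y), (40,Y)
ranks: 5->1, 8->2, 10->3, 15->4, 16->5, 21->6.5, 21->6.5, 23->8, 24->9, 27->10, 29->11, 30->12, 34->13, 39->14, 40->15
Step 2: Rank sum for X: R1 = 1 + 2 + 3 + 5 + 6.5 + 9 + 10 + 12 = 48.5.
Step 3: U_X = R1 - n1(n1+1)/2 = 48.5 - 8*9/2 = 48.5 - 36 = 12.5.
       U_Y = n1*n2 - U_X = 56 - 12.5 = 43.5.
Step 4: Ties are present, so use the tie-corrected normal approximation (with continuity correction) for the p-value.
Step 5: p-value = 0.082305; compare to alpha = 0.1. reject H0.

U_X = 12.5, p = 0.082305, reject H0 at alpha = 0.1.


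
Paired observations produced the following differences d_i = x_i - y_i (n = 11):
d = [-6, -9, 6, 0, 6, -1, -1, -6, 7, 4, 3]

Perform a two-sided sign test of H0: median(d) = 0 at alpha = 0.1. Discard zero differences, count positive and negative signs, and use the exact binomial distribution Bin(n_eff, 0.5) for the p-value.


Step 1: Discard zero differences. Original n = 11; n_eff = number of nonzero differences = 10.
Nonzero differences (with sign): -6, -9, +6, +6, -1, -1, -6, +7, +4, +3
Step 2: Count signs: positive = 5, negative = 5.
Step 3: Under H0: P(positive) = 0.5, so the number of positives S ~ Bin(10, 0.5).
Step 4: Two-sided exact p-value = sum of Bin(10,0.5) probabilities at or below the observed probability = 1.000000.
Step 5: alpha = 0.1. fail to reject H0.

n_eff = 10, pos = 5, neg = 5, p = 1.000000, fail to reject H0.


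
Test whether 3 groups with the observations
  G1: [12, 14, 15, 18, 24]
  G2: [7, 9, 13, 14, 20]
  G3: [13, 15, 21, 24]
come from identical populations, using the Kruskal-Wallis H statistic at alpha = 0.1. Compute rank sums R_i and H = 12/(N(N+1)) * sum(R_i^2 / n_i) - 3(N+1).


Step 1: Combine all N = 14 observations and assign midranks.
sorted (value, group, rank): (7,G2,1), (9,G2,2), (12,G1,3), (13,G2,4.5), (13,G3,4.5), (14,G1,6.5), (14,G2,6.5), (15,G1,8.5), (15,G3,8.5), (18,G1,10), (20,G2,11), (21,G3,12), (24,G1,13.5), (24,G3,13.5)
Step 2: Sum ranks within each group.
R_1 = 41.5 (n_1 = 5)
R_2 = 25 (n_2 = 5)
R_3 = 38.5 (n_3 = 4)
Step 3: H = 12/(N(N+1)) * sum(R_i^2/n_i) - 3(N+1)
     = 12/(14*15) * (41.5^2/5 + 25^2/5 + 38.5^2/4) - 3*15
     = 0.057143 * 840.013 - 45
     = 3.000714.
Step 4: Ties present; correction factor C = 1 - 24/(14^3 - 14) = 0.991209. Corrected H = 3.000714 / 0.991209 = 3.027328.
Step 5: Under H0, H ~ chi^2(2); p-value = 0.220102.
Step 6: alpha = 0.1. fail to reject H0.

H = 3.0273, df = 2, p = 0.220102, fail to reject H0.


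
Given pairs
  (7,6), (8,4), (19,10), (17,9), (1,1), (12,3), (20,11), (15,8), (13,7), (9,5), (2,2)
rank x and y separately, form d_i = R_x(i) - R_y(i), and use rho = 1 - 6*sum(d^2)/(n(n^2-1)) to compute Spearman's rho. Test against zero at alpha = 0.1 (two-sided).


Step 1: Rank x and y separately (midranks; no ties here).
rank(x): 7->3, 8->4, 19->10, 17->9, 1->1, 12->6, 20->11, 15->8, 13->7, 9->5, 2->2
rank(y): 6->6, 4->4, 10->10, 9->9, 1->1, 3->3, 11->11, 8->8, 7->7, 5->5, 2->2
Step 2: d_i = R_x(i) - R_y(i); compute d_i^2.
  (3-6)^2=9, (4-4)^2=0, (10-10)^2=0, (9-9)^2=0, (1-1)^2=0, (6-3)^2=9, (11-11)^2=0, (8-8)^2=0, (7-7)^2=0, (5-5)^2=0, (2-2)^2=0
sum(d^2) = 18.
Step 3: rho = 1 - 6*18 / (11*(11^2 - 1)) = 1 - 108/1320 = 0.918182.
Step 4: Under H0, t = rho * sqrt((n-2)/(1-rho^2)) = 6.9531 ~ t(9).
Step 5: Two-sided p-value from the t-distribution with 9 df = 0.000067.
Step 6: alpha = 0.1. reject H0.

rho = 0.9182, p = 0.000067, reject H0 at alpha = 0.1.


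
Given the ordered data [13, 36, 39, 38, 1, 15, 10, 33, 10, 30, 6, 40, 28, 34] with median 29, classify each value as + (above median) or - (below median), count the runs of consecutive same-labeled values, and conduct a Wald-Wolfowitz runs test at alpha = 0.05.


Step 1: Compute median = 29; label A = above, B = below.
Labels in order: BAAABBBABABABA  (n_A = 7, n_B = 7)
Step 2: Count runs R = 10.
Step 3: Under H0 (random ordering), E[R] = 2*n_A*n_B/(n_A+n_B) + 1 = 2*7*7/14 + 1 = 8.0000.
        Var[R] = 2*n_A*n_B*(2*n_A*n_B - n_A - n_B) / ((n_A+n_B)^2 * (n_A+n_B-1)) = 8232/2548 = 3.2308.
        SD[R] = 1.7974.
Step 4: Continuity-corrected z = (R - 0.5 - E[R]) / SD[R] = (10 - 0.5 - 8.0000) / 1.7974 = 0.8345.
Step 5: Two-sided p-value via normal approximation = 2*(1 - Phi(|z|)) = 0.403986.
Step 6: alpha = 0.05. fail to reject H0.

R = 10, z = 0.8345, p = 0.403986, fail to reject H0.


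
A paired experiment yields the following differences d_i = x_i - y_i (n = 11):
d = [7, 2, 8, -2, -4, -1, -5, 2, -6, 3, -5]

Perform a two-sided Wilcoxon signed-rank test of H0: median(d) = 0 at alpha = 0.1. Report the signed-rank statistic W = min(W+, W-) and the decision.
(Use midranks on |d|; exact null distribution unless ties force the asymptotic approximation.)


Step 1: Drop any zero differences (none here) and take |d_i|.
|d| = [7, 2, 8, 2, 4, 1, 5, 2, 6, 3, 5]
Step 2: Midrank |d_i| (ties get averaged ranks).
ranks: |7|->10, |2|->3, |8|->11, |2|->3, |4|->6, |1|->1, |5|->7.5, |2|->3, |6|->9, |3|->5, |5|->7.5
Step 3: Attach original signs; sum ranks with positive sign and with negative sign.
W+ = 10 + 3 + 11 + 3 + 5 = 32
W- = 3 + 6 + 1 + 7.5 + 9 + 7.5 = 34
(Check: W+ + W- = 66 should equal n(n+1)/2 = 66.)
Step 4: Test statistic W = min(W+, W-) = 32.
Step 5: Ties in |d|, so use the tie-corrected normal approximation.
        E[W] = n(n+1)/4 = 11*12/4 = 33.
        Tie groups: |d|=2 (t=3), |d|=5 (t=2); sum(t^3 - t) = 30.
        Var[W] = n(n+1)(2n+1)/24 - sum(t^3-t)/48 = 3036/24 - 30/48 = 125.875.
        z = (W - E[W]) / sqrt(Var[W]) = (32 - 33) / 11.2194 = -0.0891.
        Two-sided p = 2*Phi(z) = 0.928978.
Step 6: alpha = 0.1. fail to reject H0.

W+ = 32, W- = 34, W = min = 32, p = 0.928978, fail to reject H0.


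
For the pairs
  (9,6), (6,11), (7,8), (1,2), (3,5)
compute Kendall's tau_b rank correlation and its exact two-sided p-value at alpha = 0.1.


Step 1: Enumerate the 10 unordered pairs (i,j) with i<j and classify each by sign(x_j-x_i) * sign(y_j-y_i).
  (1,2):dx=-3,dy=+5->D; (1,3):dx=-2,dy=+2->D; (1,4):dx=-8,dy=-4->C; (1,5):dx=-6,dy=-1->C
  (2,3):dx=+1,dy=-3->D; (2,4):dx=-5,dy=-9->C; (2,5):dx=-3,dy=-6->C; (3,4):dx=-6,dy=-6->C
  (3,5):dx=-4,dy=-3->C; (4,5):dx=+2,dy=+3->C
Step 2: C = 7, D = 3, total pairs = 10.
Step 3: tau = (C - D)/(n(n-1)/2) = (7 - 3)/10 = 0.400000.
Step 4: Exact two-sided p-value (enumerate n! = 120 permutations of y under H0): p = 0.483333.
Step 5: alpha = 0.1. fail to reject H0.

tau_b = 0.4000 (C=7, D=3), p = 0.483333, fail to reject H0.


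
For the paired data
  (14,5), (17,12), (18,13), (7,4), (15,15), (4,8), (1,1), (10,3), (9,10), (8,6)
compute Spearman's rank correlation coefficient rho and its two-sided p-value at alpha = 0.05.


Step 1: Rank x and y separately (midranks; no ties here).
rank(x): 14->7, 17->9, 18->10, 7->3, 15->8, 4->2, 1->1, 10->6, 9->5, 8->4
rank(y): 5->4, 12->8, 13->9, 4->3, 15->10, 8->6, 1->1, 3->2, 10->7, 6->5
Step 2: d_i = R_x(i) - R_y(i); compute d_i^2.
  (7-4)^2=9, (9-8)^2=1, (10-9)^2=1, (3-3)^2=0, (8-10)^2=4, (2-6)^2=16, (1-1)^2=0, (6-2)^2=16, (5-7)^2=4, (4-5)^2=1
sum(d^2) = 52.
Step 3: rho = 1 - 6*52 / (10*(10^2 - 1)) = 1 - 312/990 = 0.684848.
Step 4: Under H0, t = rho * sqrt((n-2)/(1-rho^2)) = 2.6583 ~ t(8).
Step 5: Two-sided p-value from the t-distribution with 8 df = 0.028883.
Step 6: alpha = 0.05. reject H0.

rho = 0.6848, p = 0.028883, reject H0 at alpha = 0.05.


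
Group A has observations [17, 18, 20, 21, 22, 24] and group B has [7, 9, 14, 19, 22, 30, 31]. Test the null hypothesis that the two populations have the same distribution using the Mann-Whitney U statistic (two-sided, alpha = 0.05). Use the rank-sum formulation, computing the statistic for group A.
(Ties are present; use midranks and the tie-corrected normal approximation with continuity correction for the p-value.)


Step 1: Combine and sort all 13 observations; assign midranks.
sorted (value, group): (7,Y), (9,Y), (14,Y), (17,X), (18,X), (19,Y), (20,X), (21,X), (22,X), (22,Y), (24,X), (30,Y), (31,Y)
ranks: 7->1, 9->2, 14->3, 17->4, 18->5, 19->6, 20->7, 21->8, 22->9.5, 22->9.5, 24->11, 30->12, 31->13
Step 2: Rank sum for X: R1 = 4 + 5 + 7 + 8 + 9.5 + 11 = 44.5.
Step 3: U_X = R1 - n1(n1+1)/2 = 44.5 - 6*7/2 = 44.5 - 21 = 23.5.
       U_Y = n1*n2 - U_X = 42 - 23.5 = 18.5.
Step 4: Ties are present, so use the tie-corrected normal approximation (with continuity correction) for the p-value.
Step 5: p-value = 0.774796; compare to alpha = 0.05. fail to reject H0.

U_X = 23.5, p = 0.774796, fail to reject H0 at alpha = 0.05.


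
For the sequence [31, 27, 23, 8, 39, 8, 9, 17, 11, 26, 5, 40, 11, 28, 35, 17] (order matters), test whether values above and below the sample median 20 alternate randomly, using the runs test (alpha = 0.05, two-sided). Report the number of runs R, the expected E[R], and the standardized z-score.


Step 1: Compute median = 20; label A = above, B = below.
Labels in order: AAABABBBBABABAAB  (n_A = 8, n_B = 8)
Step 2: Count runs R = 10.
Step 3: Under H0 (random ordering), E[R] = 2*n_A*n_B/(n_A+n_B) + 1 = 2*8*8/16 + 1 = 9.0000.
        Var[R] = 2*n_A*n_B*(2*n_A*n_B - n_A - n_B) / ((n_A+n_B)^2 * (n_A+n_B-1)) = 14336/3840 = 3.7333.
        SD[R] = 1.9322.
Step 4: Continuity-corrected z = (R - 0.5 - E[R]) / SD[R] = (10 - 0.5 - 9.0000) / 1.9322 = 0.2588.
Step 5: Two-sided p-value via normal approximation = 2*(1 - Phi(|z|)) = 0.795809.
Step 6: alpha = 0.05. fail to reject H0.

R = 10, z = 0.2588, p = 0.795809, fail to reject H0.


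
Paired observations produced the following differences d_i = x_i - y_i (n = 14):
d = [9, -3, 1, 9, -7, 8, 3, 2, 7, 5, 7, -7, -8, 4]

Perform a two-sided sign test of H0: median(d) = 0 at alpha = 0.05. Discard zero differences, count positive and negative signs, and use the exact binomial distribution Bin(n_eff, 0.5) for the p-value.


Step 1: Discard zero differences. Original n = 14; n_eff = number of nonzero differences = 14.
Nonzero differences (with sign): +9, -3, +1, +9, -7, +8, +3, +2, +7, +5, +7, -7, -8, +4
Step 2: Count signs: positive = 10, negative = 4.
Step 3: Under H0: P(positive) = 0.5, so the number of positives S ~ Bin(14, 0.5).
Step 4: Two-sided exact p-value = sum of Bin(14,0.5) probabilities at or below the observed probability = 0.179565.
Step 5: alpha = 0.05. fail to reject H0.

n_eff = 14, pos = 10, neg = 4, p = 0.179565, fail to reject H0.


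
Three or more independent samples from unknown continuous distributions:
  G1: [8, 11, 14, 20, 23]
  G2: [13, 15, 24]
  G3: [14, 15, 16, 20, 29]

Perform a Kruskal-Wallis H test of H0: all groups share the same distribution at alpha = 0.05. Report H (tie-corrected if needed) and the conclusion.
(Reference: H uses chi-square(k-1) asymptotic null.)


Step 1: Combine all N = 13 observations and assign midranks.
sorted (value, group, rank): (8,G1,1), (11,G1,2), (13,G2,3), (14,G1,4.5), (14,G3,4.5), (15,G2,6.5), (15,G3,6.5), (16,G3,8), (20,G1,9.5), (20,G3,9.5), (23,G1,11), (24,G2,12), (29,G3,13)
Step 2: Sum ranks within each group.
R_1 = 28 (n_1 = 5)
R_2 = 21.5 (n_2 = 3)
R_3 = 41.5 (n_3 = 5)
Step 3: H = 12/(N(N+1)) * sum(R_i^2/n_i) - 3(N+1)
     = 12/(13*14) * (28^2/5 + 21.5^2/3 + 41.5^2/5) - 3*14
     = 0.065934 * 655.333 - 42
     = 1.208791.
Step 4: Ties present; correction factor C = 1 - 18/(13^3 - 13) = 0.991758. Corrected H = 1.208791 / 0.991758 = 1.218837.
Step 5: Under H0, H ~ chi^2(2); p-value = 0.543667.
Step 6: alpha = 0.05. fail to reject H0.

H = 1.2188, df = 2, p = 0.543667, fail to reject H0.


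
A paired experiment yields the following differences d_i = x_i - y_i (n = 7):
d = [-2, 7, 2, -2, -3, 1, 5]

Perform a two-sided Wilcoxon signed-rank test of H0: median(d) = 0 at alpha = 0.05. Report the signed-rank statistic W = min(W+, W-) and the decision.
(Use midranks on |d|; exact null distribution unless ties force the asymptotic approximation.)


Step 1: Drop any zero differences (none here) and take |d_i|.
|d| = [2, 7, 2, 2, 3, 1, 5]
Step 2: Midrank |d_i| (ties get averaged ranks).
ranks: |2|->3, |7|->7, |2|->3, |2|->3, |3|->5, |1|->1, |5|->6
Step 3: Attach original signs; sum ranks with positive sign and with negative sign.
W+ = 7 + 3 + 1 + 6 = 17
W- = 3 + 3 + 5 = 11
(Check: W+ + W- = 28 should equal n(n+1)/2 = 28.)
Step 4: Test statistic W = min(W+, W-) = 11.
Step 5: Ties in |d|, so use the tie-corrected normal approximation.
        E[W] = n(n+1)/4 = 7*8/4 = 14.
        Tie groups: |d|=2 (t=3); sum(t^3 - t) = 24.
        Var[W] = n(n+1)(2n+1)/24 - sum(t^3-t)/48 = 840/24 - 24/48 = 34.5.
        z = (W - E[W]) / sqrt(Var[W]) = (11 - 14) / 5.8737 = -0.5108.
        Two-sided p = 2*Phi(z) = 0.609523.
Step 6: alpha = 0.05. fail to reject H0.

W+ = 17, W- = 11, W = min = 11, p = 0.609523, fail to reject H0.


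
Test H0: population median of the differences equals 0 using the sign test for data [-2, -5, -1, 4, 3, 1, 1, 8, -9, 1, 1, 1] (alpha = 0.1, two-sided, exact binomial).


Step 1: Discard zero differences. Original n = 12; n_eff = number of nonzero differences = 12.
Nonzero differences (with sign): -2, -5, -1, +4, +3, +1, +1, +8, -9, +1, +1, +1
Step 2: Count signs: positive = 8, negative = 4.
Step 3: Under H0: P(positive) = 0.5, so the number of positives S ~ Bin(12, 0.5).
Step 4: Two-sided exact p-value = sum of Bin(12,0.5) probabilities at or below the observed probability = 0.387695.
Step 5: alpha = 0.1. fail to reject H0.

n_eff = 12, pos = 8, neg = 4, p = 0.387695, fail to reject H0.


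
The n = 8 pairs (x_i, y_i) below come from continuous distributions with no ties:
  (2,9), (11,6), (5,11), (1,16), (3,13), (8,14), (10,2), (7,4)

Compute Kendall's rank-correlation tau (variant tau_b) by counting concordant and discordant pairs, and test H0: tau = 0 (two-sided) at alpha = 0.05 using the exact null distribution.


Step 1: Enumerate the 28 unordered pairs (i,j) with i<j and classify each by sign(x_j-x_i) * sign(y_j-y_i).
  (1,2):dx=+9,dy=-3->D; (1,3):dx=+3,dy=+2->C; (1,4):dx=-1,dy=+7->D; (1,5):dx=+1,dy=+4->C
  (1,6):dx=+6,dy=+5->C; (1,7):dx=+8,dy=-7->D; (1,8):dx=+5,dy=-5->D; (2,3):dx=-6,dy=+5->D
  (2,4):dx=-10,dy=+10->D; (2,5):dx=-8,dy=+7->D; (2,6):dx=-3,dy=+8->D; (2,7):dx=-1,dy=-4->C
  (2,8):dx=-4,dy=-2->C; (3,4):dx=-4,dy=+5->D; (3,5):dx=-2,dy=+2->D; (3,6):dx=+3,dy=+3->C
  (3,7):dx=+5,dy=-9->D; (3,8):dx=+2,dy=-7->D; (4,5):dx=+2,dy=-3->D; (4,6):dx=+7,dy=-2->D
  (4,7):dx=+9,dy=-14->D; (4,8):dx=+6,dy=-12->D; (5,6):dx=+5,dy=+1->C; (5,7):dx=+7,dy=-11->D
  (5,8):dx=+4,dy=-9->D; (6,7):dx=+2,dy=-12->D; (6,8):dx=-1,dy=-10->C; (7,8):dx=-3,dy=+2->D
Step 2: C = 8, D = 20, total pairs = 28.
Step 3: tau = (C - D)/(n(n-1)/2) = (8 - 20)/28 = -0.428571.
Step 4: Exact two-sided p-value (enumerate n! = 40320 permutations of y under H0): p = 0.178869.
Step 5: alpha = 0.05. fail to reject H0.

tau_b = -0.4286 (C=8, D=20), p = 0.178869, fail to reject H0.


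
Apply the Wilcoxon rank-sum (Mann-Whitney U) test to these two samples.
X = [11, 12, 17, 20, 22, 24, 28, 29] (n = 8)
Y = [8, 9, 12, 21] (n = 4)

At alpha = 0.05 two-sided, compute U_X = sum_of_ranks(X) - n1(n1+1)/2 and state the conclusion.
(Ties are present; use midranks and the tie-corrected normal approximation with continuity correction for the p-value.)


Step 1: Combine and sort all 12 observations; assign midranks.
sorted (value, group): (8,Y), (9,Y), (11,X), (12,X), (12,Y), (17,X), (20,X), (21,Y), (22,X), (24,X), (28,X), (29,X)
ranks: 8->1, 9->2, 11->3, 12->4.5, 12->4.5, 17->6, 20->7, 21->8, 22->9, 24->10, 28->11, 29->12
Step 2: Rank sum for X: R1 = 3 + 4.5 + 6 + 7 + 9 + 10 + 11 + 12 = 62.5.
Step 3: U_X = R1 - n1(n1+1)/2 = 62.5 - 8*9/2 = 62.5 - 36 = 26.5.
       U_Y = n1*n2 - U_X = 32 - 26.5 = 5.5.
Step 4: Ties are present, so use the tie-corrected normal approximation (with continuity correction) for the p-value.
Step 5: p-value = 0.088869; compare to alpha = 0.05. fail to reject H0.

U_X = 26.5, p = 0.088869, fail to reject H0 at alpha = 0.05.


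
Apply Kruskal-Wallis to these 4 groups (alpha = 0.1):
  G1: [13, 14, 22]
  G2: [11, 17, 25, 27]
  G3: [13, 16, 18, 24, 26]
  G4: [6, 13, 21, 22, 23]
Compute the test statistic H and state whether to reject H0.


Step 1: Combine all N = 17 observations and assign midranks.
sorted (value, group, rank): (6,G4,1), (11,G2,2), (13,G1,4), (13,G3,4), (13,G4,4), (14,G1,6), (16,G3,7), (17,G2,8), (18,G3,9), (21,G4,10), (22,G1,11.5), (22,G4,11.5), (23,G4,13), (24,G3,14), (25,G2,15), (26,G3,16), (27,G2,17)
Step 2: Sum ranks within each group.
R_1 = 21.5 (n_1 = 3)
R_2 = 42 (n_2 = 4)
R_3 = 50 (n_3 = 5)
R_4 = 39.5 (n_4 = 5)
Step 3: H = 12/(N(N+1)) * sum(R_i^2/n_i) - 3(N+1)
     = 12/(17*18) * (21.5^2/3 + 42^2/4 + 50^2/5 + 39.5^2/5) - 3*18
     = 0.039216 * 1407.13 - 54
     = 1.181699.
Step 4: Ties present; correction factor C = 1 - 30/(17^3 - 17) = 0.993873. Corrected H = 1.181699 / 0.993873 = 1.188985.
Step 5: Under H0, H ~ chi^2(3); p-value = 0.755647.
Step 6: alpha = 0.1. fail to reject H0.

H = 1.1890, df = 3, p = 0.755647, fail to reject H0.


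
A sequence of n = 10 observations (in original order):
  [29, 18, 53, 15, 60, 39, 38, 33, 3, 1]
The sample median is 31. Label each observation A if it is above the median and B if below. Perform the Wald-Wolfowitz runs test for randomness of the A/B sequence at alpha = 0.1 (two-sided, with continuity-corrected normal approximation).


Step 1: Compute median = 31; label A = above, B = below.
Labels in order: BBABAAAABB  (n_A = 5, n_B = 5)
Step 2: Count runs R = 5.
Step 3: Under H0 (random ordering), E[R] = 2*n_A*n_B/(n_A+n_B) + 1 = 2*5*5/10 + 1 = 6.0000.
        Var[R] = 2*n_A*n_B*(2*n_A*n_B - n_A - n_B) / ((n_A+n_B)^2 * (n_A+n_B-1)) = 2000/900 = 2.2222.
        SD[R] = 1.4907.
Step 4: Continuity-corrected z = (R + 0.5 - E[R]) / SD[R] = (5 + 0.5 - 6.0000) / 1.4907 = -0.3354.
Step 5: Two-sided p-value via normal approximation = 2*(1 - Phi(|z|)) = 0.737316.
Step 6: alpha = 0.1. fail to reject H0.

R = 5, z = -0.3354, p = 0.737316, fail to reject H0.


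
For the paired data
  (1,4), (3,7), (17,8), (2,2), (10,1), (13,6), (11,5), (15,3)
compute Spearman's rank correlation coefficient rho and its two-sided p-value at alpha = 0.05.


Step 1: Rank x and y separately (midranks; no ties here).
rank(x): 1->1, 3->3, 17->8, 2->2, 10->4, 13->6, 11->5, 15->7
rank(y): 4->4, 7->7, 8->8, 2->2, 1->1, 6->6, 5->5, 3->3
Step 2: d_i = R_x(i) - R_y(i); compute d_i^2.
  (1-4)^2=9, (3-7)^2=16, (8-8)^2=0, (2-2)^2=0, (4-1)^2=9, (6-6)^2=0, (5-5)^2=0, (7-3)^2=16
sum(d^2) = 50.
Step 3: rho = 1 - 6*50 / (8*(8^2 - 1)) = 1 - 300/504 = 0.404762.
Step 4: Under H0, t = rho * sqrt((n-2)/(1-rho^2)) = 1.0842 ~ t(6).
Step 5: Two-sided p-value from the t-distribution with 6 df = 0.319889.
Step 6: alpha = 0.05. fail to reject H0.

rho = 0.4048, p = 0.319889, fail to reject H0 at alpha = 0.05.


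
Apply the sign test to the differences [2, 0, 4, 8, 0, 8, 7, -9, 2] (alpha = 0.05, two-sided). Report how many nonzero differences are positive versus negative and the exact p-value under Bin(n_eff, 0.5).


Step 1: Discard zero differences. Original n = 9; n_eff = number of nonzero differences = 7.
Nonzero differences (with sign): +2, +4, +8, +8, +7, -9, +2
Step 2: Count signs: positive = 6, negative = 1.
Step 3: Under H0: P(positive) = 0.5, so the number of positives S ~ Bin(7, 0.5).
Step 4: Two-sided exact p-value = sum of Bin(7,0.5) probabilities at or below the observed probability = 0.125000.
Step 5: alpha = 0.05. fail to reject H0.

n_eff = 7, pos = 6, neg = 1, p = 0.125000, fail to reject H0.


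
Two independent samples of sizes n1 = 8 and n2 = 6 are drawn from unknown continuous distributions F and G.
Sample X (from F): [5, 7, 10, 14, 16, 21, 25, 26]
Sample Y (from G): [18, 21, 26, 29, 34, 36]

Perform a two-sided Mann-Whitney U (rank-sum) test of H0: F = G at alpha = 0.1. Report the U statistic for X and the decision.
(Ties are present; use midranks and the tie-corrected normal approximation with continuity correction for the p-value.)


Step 1: Combine and sort all 14 observations; assign midranks.
sorted (value, group): (5,X), (7,X), (10,X), (14,X), (16,X), (18,Y), (21,X), (21,Y), (25,X), (26,X), (26,Y), (29,Y), (34,Y), (36,Y)
ranks: 5->1, 7->2, 10->3, 14->4, 16->5, 18->6, 21->7.5, 21->7.5, 25->9, 26->10.5, 26->10.5, 29->12, 34->13, 36->14
Step 2: Rank sum for X: R1 = 1 + 2 + 3 + 4 + 5 + 7.5 + 9 + 10.5 = 42.
Step 3: U_X = R1 - n1(n1+1)/2 = 42 - 8*9/2 = 42 - 36 = 6.
       U_Y = n1*n2 - U_X = 48 - 6 = 42.
Step 4: Ties are present, so use the tie-corrected normal approximation (with continuity correction) for the p-value.
Step 5: p-value = 0.023560; compare to alpha = 0.1. reject H0.

U_X = 6, p = 0.023560, reject H0 at alpha = 0.1.


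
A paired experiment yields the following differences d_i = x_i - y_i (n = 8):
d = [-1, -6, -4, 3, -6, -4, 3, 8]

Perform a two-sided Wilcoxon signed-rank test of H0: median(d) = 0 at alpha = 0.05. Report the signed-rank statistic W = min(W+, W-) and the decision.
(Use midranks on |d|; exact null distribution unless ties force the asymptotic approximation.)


Step 1: Drop any zero differences (none here) and take |d_i|.
|d| = [1, 6, 4, 3, 6, 4, 3, 8]
Step 2: Midrank |d_i| (ties get averaged ranks).
ranks: |1|->1, |6|->6.5, |4|->4.5, |3|->2.5, |6|->6.5, |4|->4.5, |3|->2.5, |8|->8
Step 3: Attach original signs; sum ranks with positive sign and with negative sign.
W+ = 2.5 + 2.5 + 8 = 13
W- = 1 + 6.5 + 4.5 + 6.5 + 4.5 = 23
(Check: W+ + W- = 36 should equal n(n+1)/2 = 36.)
Step 4: Test statistic W = min(W+, W-) = 13.
Step 5: Ties in |d|, so use the tie-corrected normal approximation.
        E[W] = n(n+1)/4 = 8*9/4 = 18.
        Tie groups: |d|=3 (t=2), |d|=4 (t=2), |d|=6 (t=2); sum(t^3 - t) = 18.
        Var[W] = n(n+1)(2n+1)/24 - sum(t^3-t)/48 = 1224/24 - 18/48 = 50.625.
        z = (W - E[W]) / sqrt(Var[W]) = (13 - 18) / 7.1151 = -0.7027.
        Two-sided p = 2*Phi(z) = 0.482225.
Step 6: alpha = 0.05. fail to reject H0.

W+ = 13, W- = 23, W = min = 13, p = 0.482225, fail to reject H0.


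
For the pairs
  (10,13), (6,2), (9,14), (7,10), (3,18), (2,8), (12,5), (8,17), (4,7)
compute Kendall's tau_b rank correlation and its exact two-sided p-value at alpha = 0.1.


Step 1: Enumerate the 36 unordered pairs (i,j) with i<j and classify each by sign(x_j-x_i) * sign(y_j-y_i).
  (1,2):dx=-4,dy=-11->C; (1,3):dx=-1,dy=+1->D; (1,4):dx=-3,dy=-3->C; (1,5):dx=-7,dy=+5->D
  (1,6):dx=-8,dy=-5->C; (1,7):dx=+2,dy=-8->D; (1,8):dx=-2,dy=+4->D; (1,9):dx=-6,dy=-6->C
  (2,3):dx=+3,dy=+12->C; (2,4):dx=+1,dy=+8->C; (2,5):dx=-3,dy=+16->D; (2,6):dx=-4,dy=+6->D
  (2,7):dx=+6,dy=+3->C; (2,8):dx=+2,dy=+15->C; (2,9):dx=-2,dy=+5->D; (3,4):dx=-2,dy=-4->C
  (3,5):dx=-6,dy=+4->D; (3,6):dx=-7,dy=-6->C; (3,7):dx=+3,dy=-9->D; (3,8):dx=-1,dy=+3->D
  (3,9):dx=-5,dy=-7->C; (4,5):dx=-4,dy=+8->D; (4,6):dx=-5,dy=-2->C; (4,7):dx=+5,dy=-5->D
  (4,8):dx=+1,dy=+7->C; (4,9):dx=-3,dy=-3->C; (5,6):dx=-1,dy=-10->C; (5,7):dx=+9,dy=-13->D
  (5,8):dx=+5,dy=-1->D; (5,9):dx=+1,dy=-11->D; (6,7):dx=+10,dy=-3->D; (6,8):dx=+6,dy=+9->C
  (6,9):dx=+2,dy=-1->D; (7,8):dx=-4,dy=+12->D; (7,9):dx=-8,dy=+2->D; (8,9):dx=-4,dy=-10->C
Step 2: C = 17, D = 19, total pairs = 36.
Step 3: tau = (C - D)/(n(n-1)/2) = (17 - 19)/36 = -0.055556.
Step 4: Exact two-sided p-value (enumerate n! = 362880 permutations of y under H0): p = 0.919455.
Step 5: alpha = 0.1. fail to reject H0.

tau_b = -0.0556 (C=17, D=19), p = 0.919455, fail to reject H0.


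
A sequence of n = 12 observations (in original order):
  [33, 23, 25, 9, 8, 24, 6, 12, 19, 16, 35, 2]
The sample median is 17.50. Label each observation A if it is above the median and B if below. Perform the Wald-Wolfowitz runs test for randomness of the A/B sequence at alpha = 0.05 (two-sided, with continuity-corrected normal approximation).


Step 1: Compute median = 17.50; label A = above, B = below.
Labels in order: AAABBABBABAB  (n_A = 6, n_B = 6)
Step 2: Count runs R = 8.
Step 3: Under H0 (random ordering), E[R] = 2*n_A*n_B/(n_A+n_B) + 1 = 2*6*6/12 + 1 = 7.0000.
        Var[R] = 2*n_A*n_B*(2*n_A*n_B - n_A - n_B) / ((n_A+n_B)^2 * (n_A+n_B-1)) = 4320/1584 = 2.7273.
        SD[R] = 1.6514.
Step 4: Continuity-corrected z = (R - 0.5 - E[R]) / SD[R] = (8 - 0.5 - 7.0000) / 1.6514 = 0.3028.
Step 5: Two-sided p-value via normal approximation = 2*(1 - Phi(|z|)) = 0.762069.
Step 6: alpha = 0.05. fail to reject H0.

R = 8, z = 0.3028, p = 0.762069, fail to reject H0.


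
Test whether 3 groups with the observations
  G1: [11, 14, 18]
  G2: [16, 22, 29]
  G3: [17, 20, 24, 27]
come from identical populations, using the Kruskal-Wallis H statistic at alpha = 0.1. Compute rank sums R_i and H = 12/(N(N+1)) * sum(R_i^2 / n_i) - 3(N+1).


Step 1: Combine all N = 10 observations and assign midranks.
sorted (value, group, rank): (11,G1,1), (14,G1,2), (16,G2,3), (17,G3,4), (18,G1,5), (20,G3,6), (22,G2,7), (24,G3,8), (27,G3,9), (29,G2,10)
Step 2: Sum ranks within each group.
R_1 = 8 (n_1 = 3)
R_2 = 20 (n_2 = 3)
R_3 = 27 (n_3 = 4)
Step 3: H = 12/(N(N+1)) * sum(R_i^2/n_i) - 3(N+1)
     = 12/(10*11) * (8^2/3 + 20^2/3 + 27^2/4) - 3*11
     = 0.109091 * 336.917 - 33
     = 3.754545.
Step 4: No ties, so H is used without correction.
Step 5: Under H0, H ~ chi^2(2); p-value = 0.153007.
Step 6: alpha = 0.1. fail to reject H0.

H = 3.7545, df = 2, p = 0.153007, fail to reject H0.


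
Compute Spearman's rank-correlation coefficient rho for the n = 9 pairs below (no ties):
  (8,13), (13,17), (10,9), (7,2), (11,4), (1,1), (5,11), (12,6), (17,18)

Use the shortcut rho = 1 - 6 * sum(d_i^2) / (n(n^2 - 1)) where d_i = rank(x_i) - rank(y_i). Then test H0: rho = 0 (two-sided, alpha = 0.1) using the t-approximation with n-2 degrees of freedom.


Step 1: Rank x and y separately (midranks; no ties here).
rank(x): 8->4, 13->8, 10->5, 7->3, 11->6, 1->1, 5->2, 12->7, 17->9
rank(y): 13->7, 17->8, 9->5, 2->2, 4->3, 1->1, 11->6, 6->4, 18->9
Step 2: d_i = R_x(i) - R_y(i); compute d_i^2.
  (4-7)^2=9, (8-8)^2=0, (5-5)^2=0, (3-2)^2=1, (6-3)^2=9, (1-1)^2=0, (2-6)^2=16, (7-4)^2=9, (9-9)^2=0
sum(d^2) = 44.
Step 3: rho = 1 - 6*44 / (9*(9^2 - 1)) = 1 - 264/720 = 0.633333.
Step 4: Under H0, t = rho * sqrt((n-2)/(1-rho^2)) = 2.1653 ~ t(7).
Step 5: Two-sided p-value from the t-distribution with 7 df = 0.067086.
Step 6: alpha = 0.1. reject H0.

rho = 0.6333, p = 0.067086, reject H0 at alpha = 0.1.


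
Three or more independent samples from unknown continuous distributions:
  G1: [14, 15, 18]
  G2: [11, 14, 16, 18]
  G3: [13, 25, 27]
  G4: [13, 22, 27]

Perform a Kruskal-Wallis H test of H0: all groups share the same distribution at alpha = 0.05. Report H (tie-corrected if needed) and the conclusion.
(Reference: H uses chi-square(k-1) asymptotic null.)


Step 1: Combine all N = 13 observations and assign midranks.
sorted (value, group, rank): (11,G2,1), (13,G3,2.5), (13,G4,2.5), (14,G1,4.5), (14,G2,4.5), (15,G1,6), (16,G2,7), (18,G1,8.5), (18,G2,8.5), (22,G4,10), (25,G3,11), (27,G3,12.5), (27,G4,12.5)
Step 2: Sum ranks within each group.
R_1 = 19 (n_1 = 3)
R_2 = 21 (n_2 = 4)
R_3 = 26 (n_3 = 3)
R_4 = 25 (n_4 = 3)
Step 3: H = 12/(N(N+1)) * sum(R_i^2/n_i) - 3(N+1)
     = 12/(13*14) * (19^2/3 + 21^2/4 + 26^2/3 + 25^2/3) - 3*14
     = 0.065934 * 664.25 - 42
     = 1.796703.
Step 4: Ties present; correction factor C = 1 - 24/(13^3 - 13) = 0.989011. Corrected H = 1.796703 / 0.989011 = 1.816667.
Step 5: Under H0, H ~ chi^2(3); p-value = 0.611315.
Step 6: alpha = 0.05. fail to reject H0.

H = 1.8167, df = 3, p = 0.611315, fail to reject H0.


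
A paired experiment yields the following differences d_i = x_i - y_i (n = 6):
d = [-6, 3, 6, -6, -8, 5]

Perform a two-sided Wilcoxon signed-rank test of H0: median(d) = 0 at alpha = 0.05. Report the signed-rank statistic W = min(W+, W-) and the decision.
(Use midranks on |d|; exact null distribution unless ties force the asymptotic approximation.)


Step 1: Drop any zero differences (none here) and take |d_i|.
|d| = [6, 3, 6, 6, 8, 5]
Step 2: Midrank |d_i| (ties get averaged ranks).
ranks: |6|->4, |3|->1, |6|->4, |6|->4, |8|->6, |5|->2
Step 3: Attach original signs; sum ranks with positive sign and with negative sign.
W+ = 1 + 4 + 2 = 7
W- = 4 + 4 + 6 = 14
(Check: W+ + W- = 21 should equal n(n+1)/2 = 21.)
Step 4: Test statistic W = min(W+, W-) = 7.
Step 5: Ties in |d|, so use the tie-corrected normal approximation.
        E[W] = n(n+1)/4 = 6*7/4 = 10.5.
        Tie groups: |d|=6 (t=3); sum(t^3 - t) = 24.
        Var[W] = n(n+1)(2n+1)/24 - sum(t^3-t)/48 = 546/24 - 24/48 = 22.25.
        z = (W - E[W]) / sqrt(Var[W]) = (7 - 10.5) / 4.7170 = -0.7420.
        Two-sided p = 2*Phi(z) = 0.458088.
Step 6: alpha = 0.05. fail to reject H0.

W+ = 7, W- = 14, W = min = 7, p = 0.458088, fail to reject H0.


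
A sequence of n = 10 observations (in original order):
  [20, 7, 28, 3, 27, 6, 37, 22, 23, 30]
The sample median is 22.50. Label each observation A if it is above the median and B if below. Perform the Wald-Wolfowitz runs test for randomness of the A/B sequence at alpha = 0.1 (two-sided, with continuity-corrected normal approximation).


Step 1: Compute median = 22.50; label A = above, B = below.
Labels in order: BBABABABAA  (n_A = 5, n_B = 5)
Step 2: Count runs R = 8.
Step 3: Under H0 (random ordering), E[R] = 2*n_A*n_B/(n_A+n_B) + 1 = 2*5*5/10 + 1 = 6.0000.
        Var[R] = 2*n_A*n_B*(2*n_A*n_B - n_A - n_B) / ((n_A+n_B)^2 * (n_A+n_B-1)) = 2000/900 = 2.2222.
        SD[R] = 1.4907.
Step 4: Continuity-corrected z = (R - 0.5 - E[R]) / SD[R] = (8 - 0.5 - 6.0000) / 1.4907 = 1.0062.
Step 5: Two-sided p-value via normal approximation = 2*(1 - Phi(|z|)) = 0.314305.
Step 6: alpha = 0.1. fail to reject H0.

R = 8, z = 1.0062, p = 0.314305, fail to reject H0.


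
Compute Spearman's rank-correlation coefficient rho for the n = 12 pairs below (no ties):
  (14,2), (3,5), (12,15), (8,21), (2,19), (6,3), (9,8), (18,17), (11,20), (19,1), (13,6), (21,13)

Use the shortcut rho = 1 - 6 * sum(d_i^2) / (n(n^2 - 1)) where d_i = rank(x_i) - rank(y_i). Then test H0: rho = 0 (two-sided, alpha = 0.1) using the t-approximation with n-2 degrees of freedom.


Step 1: Rank x and y separately (midranks; no ties here).
rank(x): 14->9, 3->2, 12->7, 8->4, 2->1, 6->3, 9->5, 18->10, 11->6, 19->11, 13->8, 21->12
rank(y): 2->2, 5->4, 15->8, 21->12, 19->10, 3->3, 8->6, 17->9, 20->11, 1->1, 6->5, 13->7
Step 2: d_i = R_x(i) - R_y(i); compute d_i^2.
  (9-2)^2=49, (2-4)^2=4, (7-8)^2=1, (4-12)^2=64, (1-10)^2=81, (3-3)^2=0, (5-6)^2=1, (10-9)^2=1, (6-11)^2=25, (11-1)^2=100, (8-5)^2=9, (12-7)^2=25
sum(d^2) = 360.
Step 3: rho = 1 - 6*360 / (12*(12^2 - 1)) = 1 - 2160/1716 = -0.258741.
Step 4: Under H0, t = rho * sqrt((n-2)/(1-rho^2)) = -0.8471 ~ t(10).
Step 5: Two-sided p-value from the t-distribution with 10 df = 0.416775.
Step 6: alpha = 0.1. fail to reject H0.

rho = -0.2587, p = 0.416775, fail to reject H0 at alpha = 0.1.
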